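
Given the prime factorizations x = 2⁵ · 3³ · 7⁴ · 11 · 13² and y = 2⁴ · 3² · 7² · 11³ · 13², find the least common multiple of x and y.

max exponent per prime: 2⁵ · 3³ · 7⁴ · 11³ · 13² = 466627857696

466627857696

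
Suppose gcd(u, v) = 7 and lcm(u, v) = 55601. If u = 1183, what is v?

329

Using uv = gcd(u,v)·lcm(u,v) = 7·55601 = 389207, we get v = 389207/1183 = 329.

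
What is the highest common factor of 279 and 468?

Euclid: 468 = 1·279 + 189; 279 = 1·189 + 90; 189 = 2·90 + 9; 90 = 10·9 + 0. Last nonzero remainder: 9.

9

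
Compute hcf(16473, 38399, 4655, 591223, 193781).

16473 = 3 · 17² · 19; 38399 = 19 · 43 · 47; 4655 = 5 · 7² · 19; 591223 = 19 · 29² · 37; 193781 = 7 · 19 · 31 · 47
gcd takes min exponent of each prime: 19 = 19

19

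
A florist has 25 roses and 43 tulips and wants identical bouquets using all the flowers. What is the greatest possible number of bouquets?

Euclid: 43 = 1·25 + 18; 25 = 1·18 + 7; 18 = 2·7 + 4; 7 = 1·4 + 3; 4 = 1·3 + 1; 3 = 3·1 + 0. Last nonzero remainder: 1.

1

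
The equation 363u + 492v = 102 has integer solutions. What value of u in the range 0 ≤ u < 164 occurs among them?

Euclid: 492 = 1·363 + 129; 363 = 2·129 + 105; 129 = 1·105 + 24; 105 = 4·24 + 9; 24 = 2·9 + 6; 9 = 1·6 + 3; 6 = 2·3 + 0 → gcd = 3; 102 = 3·34.
Back-substitution yields 363·(61) + 492·(-45) = 3, so one solution is u = 61·34 = 2074, v = -45·34 = -1530.
Solutions in u differ by 492/3 = 164; the one in [0, 164) is 2074 mod 164 = 106.

106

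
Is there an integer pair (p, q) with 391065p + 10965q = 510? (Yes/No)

Yes

gcd(391065, 10965): 391065 = 35·10965 + 7290; 10965 = 1·7290 + 3675; 7290 = 1·3675 + 3615; 3675 = 1·3615 + 60; 3615 = 60·60 + 15; 60 = 4·15 + 0 → 15
15 divides 510, so a solution exists.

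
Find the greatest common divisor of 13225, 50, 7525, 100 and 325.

25

gcd(13225, 50): 13225 = 264·50 + 25; 50 = 2·25 + 0 → 25
gcd(25, 7525): 7525 = 301·25 + 0 → 25
gcd(25, 100): 100 = 4·25 + 0 → 25
gcd(25, 325): 325 = 13·25 + 0 → 25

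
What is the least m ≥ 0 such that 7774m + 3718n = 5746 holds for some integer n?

6

gcd(7774, 3718) = 338 (Euclid: 7774 = 2·3718 + 338; 3718 = 11·338 + 0), and 338 | 5746.
Extended Euclid: 7774·(1) + 3718·(-2) = 338. Scale by 17: m₀ = 17.
General solution m = m₀ + 11t; reducing mod 11 gives m = 6 (and n = -11).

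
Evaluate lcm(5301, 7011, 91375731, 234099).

158993680564269

lcm(5301, 7011) = 5301·7011/gcd = 37165311/171 = 217341
lcm(217341, 91375731) = 217341·91375731/gcd = 19859692751271/171 = 116138554101
lcm(116138554101, 234099) = 116138554101·234099/gcd = 27187919376489999/171 = 158993680564269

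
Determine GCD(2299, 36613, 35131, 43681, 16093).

2299 = 11² · 19; 36613 = 19 · 41 · 47; 35131 = 19 · 43²; 43681 = 11² · 19²; 16093 = 7 · 11² · 19
gcd takes min exponent of each prime: 19 = 19

19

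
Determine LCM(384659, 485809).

gcd first: 485809 = 1·384659 + 101150; 384659 = 3·101150 + 81209; 101150 = 1·81209 + 19941; 81209 = 4·19941 + 1445; 19941 = 13·1445 + 1156; 1445 = 1·1156 + 289; 1156 = 4·289 + 0 → gcd = 289
lcm = 384659·485809/gcd = 186870804131/289 = 646611779

646611779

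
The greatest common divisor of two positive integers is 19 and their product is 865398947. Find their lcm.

45547313

gcd·lcm = product, so lcm = 865398947/19 = 45547313.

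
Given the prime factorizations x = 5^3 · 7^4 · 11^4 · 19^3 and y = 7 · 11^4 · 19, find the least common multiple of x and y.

30139338527375

max exponent per prime: 5^3 · 7^4 · 11^4 · 19^3 = 30139338527375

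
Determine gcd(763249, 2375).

763249 = 17² · 19 · 139
2375 = 5³ · 19
Common: 19 = 19

19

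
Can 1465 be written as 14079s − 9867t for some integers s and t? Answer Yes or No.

No

By Bézout, 14079s − 9867t = 1465 has integer solutions iff gcd(14079, 9867) | 1465.
Euclid: 14079 = 1·9867 + 4212; 9867 = 2·4212 + 1443; 4212 = 2·1443 + 1326; 1443 = 1·1326 + 117; 1326 = 11·117 + 39; 117 = 3·39 + 0. gcd = 39; 1465 mod 39 = 22. No.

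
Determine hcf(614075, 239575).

Euclid: 614075 = 2·239575 + 134925; 239575 = 1·134925 + 104650; 134925 = 1·104650 + 30275; 104650 = 3·30275 + 13825; 30275 = 2·13825 + 2625; 13825 = 5·2625 + 700; 2625 = 3·700 + 525; 700 = 1·525 + 175; 525 = 3·175 + 0. Last nonzero remainder: 175.

175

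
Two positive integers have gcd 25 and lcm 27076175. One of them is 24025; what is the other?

28175

Using mn = gcd(m,n)·lcm(m,n) = 25·27076175 = 676904375, we get n = 676904375/24025 = 28175.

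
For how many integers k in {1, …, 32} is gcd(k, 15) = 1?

15 = 3·5. Inclusion–exclusion on these primes:
32 − ⌊32/3⌋ − ⌊32/5⌋ + ⌊32/15⌋ = 18

18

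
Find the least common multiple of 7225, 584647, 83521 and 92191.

7225 = 5² · 17²; 584647 = 7 · 17⁴; 83521 = 17⁴; 92191 = 11 · 17² · 29
lcm takes max exponent of each prime: 5² · 7 · 11 · 17⁴ · 29 = 4662559825

4662559825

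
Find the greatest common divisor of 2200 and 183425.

Euclid: 183425 = 83·2200 + 825; 2200 = 2·825 + 550; 825 = 1·550 + 275; 550 = 2·275 + 0. Last nonzero remainder: 275.

275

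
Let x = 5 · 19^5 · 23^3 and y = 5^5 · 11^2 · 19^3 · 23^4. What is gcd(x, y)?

417267265

min exponent per shared prime: 5 · 19^3 · 23^3 = 417267265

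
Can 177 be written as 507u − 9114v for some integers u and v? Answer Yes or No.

Yes

By Bézout, 507u − 9114v = 177 has integer solutions iff gcd(507, 9114) | 177.
Euclid: 9114 = 17·507 + 495; 507 = 1·495 + 12; 495 = 41·12 + 3; 12 = 4·3 + 0. gcd = 3; 177 mod 3 = 0. Yes.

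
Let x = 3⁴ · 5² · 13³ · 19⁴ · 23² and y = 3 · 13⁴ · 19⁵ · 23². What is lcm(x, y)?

max exponent per prime: 3⁴ · 5² · 13⁴ · 19⁵ · 23² = 75756885819565275

75756885819565275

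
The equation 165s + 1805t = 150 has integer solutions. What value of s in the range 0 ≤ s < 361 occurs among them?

165

Euclid: 1805 = 10·165 + 155; 165 = 1·155 + 10; 155 = 15·10 + 5; 10 = 2·5 + 0 → gcd = 5; 150 = 5·30.
Back-substitution yields 165·(-175) + 1805·(16) = 5, so one solution is s = -175·30 = -5250, t = 16·30 = 480.
Solutions in s differ by 1805/5 = 361; the one in [0, 361) is -5250 mod 361 = 165.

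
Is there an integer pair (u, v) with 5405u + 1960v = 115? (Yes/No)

By Bézout, 5405u + 1960v = 115 has integer solutions iff gcd(5405, 1960) | 115.
Euclid: 5405 = 2·1960 + 1485; 1960 = 1·1485 + 475; 1485 = 3·475 + 60; 475 = 7·60 + 55; 60 = 1·55 + 5; 55 = 11·5 + 0. gcd = 5; 115 mod 5 = 0. Yes.

Yes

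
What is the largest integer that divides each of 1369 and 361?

1369 = 37²
361 = 19²
Common: 1 = 1

1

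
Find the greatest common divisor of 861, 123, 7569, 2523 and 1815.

861 = 3 · 7 · 41; 123 = 3 · 41; 7569 = 3² · 29²; 2523 = 3 · 29²; 1815 = 3 · 5 · 11²
gcd takes min exponent of each prime: 3 = 3

3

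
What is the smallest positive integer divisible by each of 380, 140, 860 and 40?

380 = 2² · 5 · 19; 140 = 2² · 5 · 7; 860 = 2² · 5 · 43; 40 = 2³ · 5
lcm takes max exponent of each prime: 2³ · 5 · 7 · 19 · 43 = 228760

228760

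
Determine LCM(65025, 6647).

1495575

65025 = 3² · 5² · 17²; 6647 = 17² · 23
max exponents: 3² · 5² · 17² · 23 = 1495575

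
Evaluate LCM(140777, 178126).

140777 = 7² · 13² · 17; 178126 = 2 · 13² · 17 · 31
max exponents: 2 · 7² · 13² · 17 · 31 = 8728174

8728174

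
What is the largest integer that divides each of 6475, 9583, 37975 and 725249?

7

gcd(6475, 9583): 9583 = 1·6475 + 3108; 6475 = 2·3108 + 259; 3108 = 12·259 + 0 → 259
gcd(259, 37975): 37975 = 146·259 + 161; 259 = 1·161 + 98; 161 = 1·98 + 63; 98 = 1·63 + 35; 63 = 1·35 + 28; 35 = 1·28 + 7; 28 = 4·7 + 0 → 7
gcd(7, 725249): 725249 = 103607·7 + 0 → 7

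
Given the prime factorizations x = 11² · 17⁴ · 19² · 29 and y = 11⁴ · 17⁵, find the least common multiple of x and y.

max exponent per prime: 11⁴ · 17⁵ · 19² · 29 = 217630894622053

217630894622053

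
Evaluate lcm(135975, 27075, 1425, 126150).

82564291950

135975 = 3 · 5² · 7² · 37; 27075 = 3 · 5² · 19²; 1425 = 3 · 5² · 19; 126150 = 2 · 3 · 5² · 29²
lcm takes max exponent of each prime: 2 · 3 · 5² · 7² · 19² · 29² · 37 = 82564291950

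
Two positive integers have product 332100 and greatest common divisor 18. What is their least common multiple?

For any two positive integers, gcd × lcm equals their product. Hence lcm = 332100 / 18 = 18450.

18450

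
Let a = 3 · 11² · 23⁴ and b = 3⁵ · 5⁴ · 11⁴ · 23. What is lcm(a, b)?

max exponent per prime: 3⁵ · 5⁴ · 11⁴ · 23⁴ = 622254972301875

622254972301875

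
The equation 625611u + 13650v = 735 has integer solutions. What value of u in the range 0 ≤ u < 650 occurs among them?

Reduce mod 13650: 625611u ≡ 735 (mod 13650). With g = gcd(625611, 13650) = 21 dividing 735, divide through: 29791u ≡ 35 (mod 650).
Since gcd(29791, 650) = 1, u ≡ 35·(29791)⁻¹ ≡ 435 (mod 650). Smallest non-negative: 435.

435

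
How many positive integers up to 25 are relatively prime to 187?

22

187 = 11·17. Inclusion–exclusion on these primes:
25 − ⌊25/11⌋ − ⌊25/17⌋ + ⌊25/187⌋ = 22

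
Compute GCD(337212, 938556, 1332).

36

337212 = 2² · 3² · 17 · 19 · 29; 938556 = 2² · 3² · 29² · 31; 1332 = 2² · 3² · 37
gcd takes min exponent of each prime: 2² · 3² = 36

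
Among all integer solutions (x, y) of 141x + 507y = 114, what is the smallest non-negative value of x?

gcd(141, 507) = 3 (Euclid: 507 = 3·141 + 84; 141 = 1·84 + 57; 84 = 1·57 + 27; 57 = 2·27 + 3; 27 = 9·3 + 0), and 3 | 114.
Extended Euclid: 141·(18) + 507·(-5) = 3. Scale by 38: x₀ = 684.
General solution x = x₀ + 169t; reducing mod 169 gives x = 8 (and y = -2).

8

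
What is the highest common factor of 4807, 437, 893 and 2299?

19

gcd(4807, 437): 4807 = 11·437 + 0 → 437
gcd(437, 893): 893 = 2·437 + 19; 437 = 23·19 + 0 → 19
gcd(19, 2299): 2299 = 121·19 + 0 → 19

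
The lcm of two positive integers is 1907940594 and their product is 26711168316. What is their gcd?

14

From gcd × lcm = ab: gcd = 26711168316 / 1907940594 = 14.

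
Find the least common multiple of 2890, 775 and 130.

2890 = 2 · 5 · 17²; 775 = 5² · 31; 130 = 2 · 5 · 13
lcm takes max exponent of each prime: 2 · 5² · 13 · 17² · 31 = 5823350

5823350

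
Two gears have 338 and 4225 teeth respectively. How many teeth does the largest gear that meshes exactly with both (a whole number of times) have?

169

Euclid: 4225 = 12·338 + 169; 338 = 2·169 + 0. Last nonzero remainder: 169.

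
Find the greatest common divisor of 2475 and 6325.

275

Euclid: 6325 = 2·2475 + 1375; 2475 = 1·1375 + 1100; 1375 = 1·1100 + 275; 1100 = 4·275 + 0. Last nonzero remainder: 275.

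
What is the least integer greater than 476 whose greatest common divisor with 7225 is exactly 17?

493

gcd(k, 7225) = 17 forces 17 | k; write k = 17s. Then gcd(17s, 17·425) = 17·gcd(s, 425), so need gcd(s, 425) = 1.
17s > 476 gives s ≥ 29. The least s ≥ 29 coprime to 425 is 29, so k = 17·29 = 493.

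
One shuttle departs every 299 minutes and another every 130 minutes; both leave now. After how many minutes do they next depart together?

gcd first: 299 = 2·130 + 39; 130 = 3·39 + 13; 39 = 3·13 + 0 → gcd = 13
lcm = 299·130/gcd = 38870/13 = 2990

2990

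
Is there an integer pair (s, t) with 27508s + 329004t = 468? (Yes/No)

By Bézout, 27508s + 329004t = 468 has integer solutions iff gcd(27508, 329004) | 468.
Euclid: 329004 = 11·27508 + 26416; 27508 = 1·26416 + 1092; 26416 = 24·1092 + 208; 1092 = 5·208 + 52; 208 = 4·52 + 0. gcd = 52; 468 mod 52 = 0. Yes.

Yes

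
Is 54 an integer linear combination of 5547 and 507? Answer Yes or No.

Yes

gcd(5547, 507): 5547 = 10·507 + 477; 507 = 1·477 + 30; 477 = 15·30 + 27; 30 = 1·27 + 3; 27 = 9·3 + 0 → 3
3 divides 54, so a solution exists.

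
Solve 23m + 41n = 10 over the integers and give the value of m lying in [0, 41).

4

gcd(23, 41) = 1 (Euclid: 41 = 1·23 + 18; 23 = 1·18 + 5; 18 = 3·5 + 3; 5 = 1·3 + 2; 3 = 1·2 + 1; 2 = 2·1 + 0), and 1 | 10.
Extended Euclid: 23·(-16) + 41·(9) = 1. Scale by 10: m₀ = -160.
General solution m = m₀ + 41t; reducing mod 41 gives m = 4 (and n = -2).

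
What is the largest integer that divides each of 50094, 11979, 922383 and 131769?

1089

50094 = 2 · 3² · 11² · 23; 11979 = 3² · 11³; 922383 = 3² · 7 · 11⁴; 131769 = 3² · 11⁴
gcd takes min exponent of each prime: 3² · 11² = 1089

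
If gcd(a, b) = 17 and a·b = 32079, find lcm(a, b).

gcd·lcm = product, so lcm = 32079/17 = 1887.

1887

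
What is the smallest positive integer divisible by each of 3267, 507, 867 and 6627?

lcm(3267, 507) = 3267·507/gcd = 1656369/3 = 552123
lcm(552123, 867) = 552123·867/gcd = 478690641/3 = 159563547
lcm(159563547, 6627) = 159563547·6627/gcd = 1057427625969/3 = 352475875323

352475875323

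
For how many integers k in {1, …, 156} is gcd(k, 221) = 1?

Prime factors of 221: 13, 17. Count integers ≤ 156 divisible by none of them.
By inclusion–exclusion: 156 − ⌊156/13⌋ − ⌊156/17⌋ + ⌊156/221⌋ = 135.

135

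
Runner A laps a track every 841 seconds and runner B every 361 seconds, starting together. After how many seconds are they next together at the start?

303601

gcd first: 841 = 2·361 + 119; 361 = 3·119 + 4; 119 = 29·4 + 3; 4 = 1·3 + 1; 3 = 3·1 + 0 → gcd = 1
lcm = 841·361/gcd = 303601/1 = 303601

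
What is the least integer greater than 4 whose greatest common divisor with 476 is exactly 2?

476 = 2·238. Any x with gcd(x, 476) = 2 is a multiple of 2, say 2s, with s coprime to 238.
Need s > 4/2, so s ≥ 3. First s ≥ 3 with gcd(s, 238) = 1 is s = 3. Thus x = 2·3 = 6.

6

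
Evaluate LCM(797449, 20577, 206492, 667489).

797449 = 19² · 47²; 20577 = 3 · 19³; 206492 = 2² · 11 · 13 · 19²; 667489 = 19² · 43²
lcm takes max exponent of each prime: 2² · 3 · 11 · 13 · 19³ · 43² · 47² = 48074050285404

48074050285404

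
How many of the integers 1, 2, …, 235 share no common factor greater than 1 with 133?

Prime factors of 133: 7, 19. Count integers ≤ 235 divisible by none of them.
By inclusion–exclusion: 235 − ⌊235/7⌋ − ⌊235/19⌋ + ⌊235/133⌋ = 191.

191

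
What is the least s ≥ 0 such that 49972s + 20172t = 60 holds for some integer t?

Reduce mod 20172: 49972s ≡ 60 (mod 20172). With g = gcd(49972, 20172) = 4 dividing 60, divide through: 12493s ≡ 15 (mod 5043).
Since gcd(12493, 5043) = 1, s ≡ 15·(12493)⁻¹ ≡ 132 (mod 5043). Smallest non-negative: 132.

132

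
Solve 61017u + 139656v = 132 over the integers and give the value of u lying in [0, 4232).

1268

gcd(61017, 139656) = 33 (Euclid: 139656 = 2·61017 + 17622; 61017 = 3·17622 + 8151; 17622 = 2·8151 + 1320; 8151 = 6·1320 + 231; 1320 = 5·231 + 165; 231 = 1·165 + 66; 165 = 2·66 + 33; 66 = 2·33 + 0), and 33 | 132.
Extended Euclid: 61017·(-1799) + 139656·(786) = 33. Scale by 4: u₀ = -7196.
General solution u = u₀ + 4232t; reducing mod 4232 gives u = 1268 (and v = -554).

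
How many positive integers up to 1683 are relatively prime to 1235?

1235 = 5·13·19. Inclusion–exclusion on these primes:
1683 − ⌊1683/5⌋ − ⌊1683/13⌋ − ⌊1683/19⌋ + ⌊1683/65⌋ + ⌊1683/95⌋ + ⌊1683/247⌋ − ⌊1683/1235⌋ = 1177

1177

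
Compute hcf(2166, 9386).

722

2166 = 2 · 3 · 19²
9386 = 2 · 13 · 19²
Common: 2 · 19² = 722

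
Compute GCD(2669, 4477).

1

Euclid: 4477 = 1·2669 + 1808; 2669 = 1·1808 + 861; 1808 = 2·861 + 86; 861 = 10·86 + 1; 86 = 86·1 + 0. Last nonzero remainder: 1.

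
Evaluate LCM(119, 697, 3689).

151249

lcm(119, 697) = 119·697/gcd = 82943/17 = 4879
lcm(4879, 3689) = 4879·3689/gcd = 17998631/119 = 151249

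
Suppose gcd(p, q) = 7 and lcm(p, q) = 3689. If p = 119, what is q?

217

Using pq = gcd(p,q)·lcm(p,q) = 7·3689 = 25823, we get q = 25823/119 = 217.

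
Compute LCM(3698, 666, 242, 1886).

3698 = 2 · 43²; 666 = 2 · 3² · 37; 242 = 2 · 11²; 1886 = 2 · 23 · 41
lcm takes max exponent of each prime: 2 · 3² · 11² · 23 · 37 · 41 · 43² = 140510313702

140510313702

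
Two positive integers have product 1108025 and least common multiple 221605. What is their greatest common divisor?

gcd·lcm = product, so gcd = 1108025/221605 = 5.

5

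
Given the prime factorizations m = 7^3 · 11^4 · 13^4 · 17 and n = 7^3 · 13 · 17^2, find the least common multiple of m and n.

41451105022327

max exponent per prime: 7^3 · 11^4 · 13^4 · 17^2 = 41451105022327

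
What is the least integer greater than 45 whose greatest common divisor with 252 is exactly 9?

gcd(m, 252) = 9 forces 9 | m; write m = 9s. Then gcd(9s, 9·28) = 9·gcd(s, 28), so need gcd(s, 28) = 1.
9s > 45 gives s ≥ 6. The least s ≥ 6 coprime to 28 is 9, so m = 9·9 = 81.

81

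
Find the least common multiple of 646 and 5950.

113050

gcd first: 5950 = 9·646 + 136; 646 = 4·136 + 102; 136 = 1·102 + 34; 102 = 3·34 + 0 → gcd = 34
lcm = 646·5950/gcd = 3843700/34 = 113050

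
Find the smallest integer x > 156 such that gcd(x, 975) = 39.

Multiples of 39 above 156: 39·5, 39·6, … . Need the cofactor coprime to 975/39 = 25.
Checking s = 5, 6, … the first with gcd(s, 25) = 1 is s = 6, giving 234.

234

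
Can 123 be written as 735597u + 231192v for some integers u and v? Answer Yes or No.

gcd(735597, 231192): 735597 = 3·231192 + 42021; 231192 = 5·42021 + 21087; 42021 = 1·21087 + 20934; 21087 = 1·20934 + 153; 20934 = 136·153 + 126; 153 = 1·126 + 27; 126 = 4·27 + 18; 27 = 1·18 + 9; 18 = 2·9 + 0 → 9
9 does not divide 123, so a solution does not exist.

No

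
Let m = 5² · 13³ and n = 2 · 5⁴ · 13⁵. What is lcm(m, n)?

464116250

max exponent per prime: 2 · 5⁴ · 13⁵ = 464116250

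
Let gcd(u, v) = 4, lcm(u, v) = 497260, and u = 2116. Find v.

940

u·v = gcd·lcm = 4·497260 = 1989040, so v = 1989040/2116 = 940.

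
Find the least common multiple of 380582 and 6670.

380582 = 2 · 37² · 139; 6670 = 2 · 5 · 23 · 29
max exponents: 2 · 5 · 23 · 29 · 37² · 139 = 1269240970

1269240970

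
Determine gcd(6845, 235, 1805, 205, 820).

6845 = 5 · 37²; 235 = 5 · 47; 1805 = 5 · 19²; 205 = 5 · 41; 820 = 2² · 5 · 41
gcd takes min exponent of each prime: 5 = 5

5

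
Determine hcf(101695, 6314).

101695 = 5 · 11 · 43²
6314 = 2 · 7 · 11 · 41
Common: 11 = 11

11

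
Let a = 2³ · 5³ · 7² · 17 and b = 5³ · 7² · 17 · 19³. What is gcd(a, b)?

min exponent per shared prime: 5³ · 7² · 17 = 104125

104125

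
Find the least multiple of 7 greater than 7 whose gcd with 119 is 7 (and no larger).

gcd(a, 119) = 7 forces 7 | a; write a = 7s. Then gcd(7s, 7·17) = 7·gcd(s, 17), so need gcd(s, 17) = 1.
7s > 7 gives s ≥ 2. The least s ≥ 2 coprime to 17 is 2, so a = 7·2 = 14.

14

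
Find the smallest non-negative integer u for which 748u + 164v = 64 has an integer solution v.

31

Reduce mod 164: 748u ≡ 64 (mod 164). With g = gcd(748, 164) = 4 dividing 64, divide through: 187u ≡ 16 (mod 41).
Since gcd(187, 41) = 1, u ≡ 16·(187)⁻¹ ≡ 31 (mod 41). Smallest non-negative: 31.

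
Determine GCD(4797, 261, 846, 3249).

4797 = 3² · 13 · 41; 261 = 3² · 29; 846 = 2 · 3² · 47; 3249 = 3² · 19²
gcd takes min exponent of each prime: 3² = 9

9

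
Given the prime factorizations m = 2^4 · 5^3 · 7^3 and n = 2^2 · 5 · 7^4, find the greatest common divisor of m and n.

min exponent per shared prime: 2^2 · 5 · 7^3 = 6860

6860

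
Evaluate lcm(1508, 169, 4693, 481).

1508 = 2² · 13 · 29; 169 = 13²; 4693 = 13 · 19²; 481 = 13 · 37
lcm takes max exponent of each prime: 2² · 13² · 19² · 29 · 37 = 261850628

261850628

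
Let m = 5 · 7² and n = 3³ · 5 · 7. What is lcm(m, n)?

max exponent per prime: 3³ · 5 · 7² = 6615

6615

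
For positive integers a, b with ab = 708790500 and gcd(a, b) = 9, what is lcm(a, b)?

gcd·lcm = product, so lcm = 708790500/9 = 78754500.

78754500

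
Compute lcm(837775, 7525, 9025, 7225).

lcm(837775, 7525) = 837775·7525/gcd = 6304256875/25 = 252170275
lcm(252170275, 9025) = 252170275·9025/gcd = 2275836731875/25 = 91033469275
lcm(91033469275, 7225) = 91033469275·7225/gcd = 657716815511875/25 = 26308672620475

26308672620475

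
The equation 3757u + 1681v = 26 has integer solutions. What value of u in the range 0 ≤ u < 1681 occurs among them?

698

gcd(3757, 1681) = 1 (Euclid: 3757 = 2·1681 + 395; 1681 = 4·395 + 101; 395 = 3·101 + 92; 101 = 1·92 + 9; 92 = 10·9 + 2; 9 = 4·2 + 1; 2 = 2·1 + 0), and 1 | 26.
Extended Euclid: 3757·(-749) + 1681·(1674) = 1. Scale by 26: u₀ = -19474.
General solution u = u₀ + 1681t; reducing mod 1681 gives u = 698 (and v = -1560).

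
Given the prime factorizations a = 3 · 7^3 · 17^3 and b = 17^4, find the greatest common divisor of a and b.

min exponent per shared prime: 17^3 = 4913

4913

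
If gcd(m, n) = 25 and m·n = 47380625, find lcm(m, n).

1895225

For any two positive integers, gcd × lcm equals their product. Hence lcm = 47380625 / 25 = 1895225.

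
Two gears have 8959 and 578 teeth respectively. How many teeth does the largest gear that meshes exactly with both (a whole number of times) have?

289

Euclid: 8959 = 15·578 + 289; 578 = 2·289 + 0. Last nonzero remainder: 289.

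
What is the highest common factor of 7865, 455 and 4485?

gcd(7865, 455): 7865 = 17·455 + 130; 455 = 3·130 + 65; 130 = 2·65 + 0 → 65
gcd(65, 4485): 4485 = 69·65 + 0 → 65

65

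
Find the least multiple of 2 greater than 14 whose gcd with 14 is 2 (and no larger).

gcd(t, 14) = 2 forces 2 | t; write t = 2s. Then gcd(2s, 2·7) = 2·gcd(s, 7), so need gcd(s, 7) = 1.
2s > 14 gives s ≥ 8. The least s ≥ 8 coprime to 7 is 8, so t = 2·8 = 16.

16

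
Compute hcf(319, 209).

319 = 11 · 29
209 = 11 · 19
Common: 11 = 11

11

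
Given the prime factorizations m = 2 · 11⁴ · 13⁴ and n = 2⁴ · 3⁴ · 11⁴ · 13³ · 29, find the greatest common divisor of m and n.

min exponent per shared prime: 2 · 11⁴ · 13³ = 64332554

64332554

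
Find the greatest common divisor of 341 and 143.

341 = 11 · 31
143 = 11 · 13
Common: 11 = 11

11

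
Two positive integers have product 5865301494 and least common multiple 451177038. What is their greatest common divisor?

13

From gcd × lcm = mn: gcd = 5865301494 / 451177038 = 13.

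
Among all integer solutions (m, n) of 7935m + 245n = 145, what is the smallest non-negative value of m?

17

Reduce mod 245: 7935m ≡ 145 (mod 245). With g = gcd(7935, 245) = 5 dividing 145, divide through: 1587m ≡ 29 (mod 49).
Since gcd(1587, 49) = 1, m ≡ 29·(1587)⁻¹ ≡ 17 (mod 49). Smallest non-negative: 17.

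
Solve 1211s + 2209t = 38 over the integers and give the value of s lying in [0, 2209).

270

Reduce mod 2209: 1211s ≡ 38 (mod 2209). With g = gcd(1211, 2209) = 1 dividing 38, divide through: 1211s ≡ 38 (mod 2209).
Since gcd(1211, 2209) = 1, s ≡ 38·(1211)⁻¹ ≡ 270 (mod 2209). Smallest non-negative: 270.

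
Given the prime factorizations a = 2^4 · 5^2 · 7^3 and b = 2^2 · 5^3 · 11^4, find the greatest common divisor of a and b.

min exponent per shared prime: 2^2 · 5^2 = 100

100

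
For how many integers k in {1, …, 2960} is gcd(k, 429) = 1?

Prime factors of 429: 3, 11, 13. Count integers ≤ 2960 divisible by none of them.
By inclusion–exclusion: 2960 − ⌊2960/3⌋ − ⌊2960/11⌋ − ⌊2960/13⌋ + ⌊2960/33⌋ + ⌊2960/39⌋ + ⌊2960/143⌋ − ⌊2960/429⌋ = 1656.

1656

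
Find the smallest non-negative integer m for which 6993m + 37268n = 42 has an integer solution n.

2670

Euclid: 37268 = 5·6993 + 2303; 6993 = 3·2303 + 84; 2303 = 27·84 + 35; 84 = 2·35 + 14; 35 = 2·14 + 7; 14 = 2·7 + 0 → gcd = 7; 42 = 7·6.
Back-substitution yields 6993·(-2217) + 37268·(416) = 7, so one solution is m = -2217·6 = -13302, n = 416·6 = 2496.
Solutions in m differ by 37268/7 = 5324; the one in [0, 5324) is -13302 mod 5324 = 2670.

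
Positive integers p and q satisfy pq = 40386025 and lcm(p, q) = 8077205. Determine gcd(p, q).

5

From gcd × lcm = pq: gcd = 40386025 / 8077205 = 5.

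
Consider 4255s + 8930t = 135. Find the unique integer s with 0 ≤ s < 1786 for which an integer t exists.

gcd(4255, 8930) = 5 (Euclid: 8930 = 2·4255 + 420; 4255 = 10·420 + 55; 420 = 7·55 + 35; 55 = 1·35 + 20; 35 = 1·20 + 15; 20 = 1·15 + 5; 15 = 3·5 + 0), and 5 | 135.
Extended Euclid: 4255·(489) + 8930·(-233) = 5. Scale by 27: s₀ = 13203.
General solution s = s₀ + 1786k; reducing mod 1786 gives s = 701 (and t = -334).

701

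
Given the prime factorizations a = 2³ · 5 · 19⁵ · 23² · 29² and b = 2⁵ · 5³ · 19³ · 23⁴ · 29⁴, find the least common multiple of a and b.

max exponent per prime: 2⁵ · 5³ · 19⁵ · 23⁴ · 29⁴ = 1960339684651223116000

1960339684651223116000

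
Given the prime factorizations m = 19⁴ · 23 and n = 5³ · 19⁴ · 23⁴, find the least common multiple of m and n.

4558644870125

max exponent per prime: 5³ · 19⁴ · 23⁴ = 4558644870125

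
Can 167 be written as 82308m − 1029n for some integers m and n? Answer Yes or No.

No

gcd(82308, 1029): 82308 = 79·1029 + 1017; 1029 = 1·1017 + 12; 1017 = 84·12 + 9; 12 = 1·9 + 3; 9 = 3·3 + 0 → 3
3 does not divide 167, so a solution does not exist.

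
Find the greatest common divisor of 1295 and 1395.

Euclid: 1395 = 1·1295 + 100; 1295 = 12·100 + 95; 100 = 1·95 + 5; 95 = 19·5 + 0. Last nonzero remainder: 5.

5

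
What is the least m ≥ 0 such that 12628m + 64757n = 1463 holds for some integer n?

436

Euclid: 64757 = 5·12628 + 1617; 12628 = 7·1617 + 1309; 1617 = 1·1309 + 308; 1309 = 4·308 + 77; 308 = 4·77 + 0 → gcd = 77; 1463 = 77·19.
Back-substitution yields 12628·(200) + 64757·(-39) = 77, so one solution is m = 200·19 = 3800, n = -39·19 = -741.
Solutions in m differ by 64757/77 = 841; the one in [0, 841) is 3800 mod 841 = 436.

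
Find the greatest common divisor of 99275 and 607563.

3971

99275 = 5² · 11 · 19²
607563 = 3² · 11 · 17 · 19²
Common: 11 · 19² = 3971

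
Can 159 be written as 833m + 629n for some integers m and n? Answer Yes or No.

No

By Bézout, 833m + 629n = 159 has integer solutions iff gcd(833, 629) | 159.
Euclid: 833 = 1·629 + 204; 629 = 3·204 + 17; 204 = 12·17 + 0. gcd = 17; 159 mod 17 = 6. No.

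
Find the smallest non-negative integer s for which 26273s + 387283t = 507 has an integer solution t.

Euclid: 387283 = 14·26273 + 19461; 26273 = 1·19461 + 6812; 19461 = 2·6812 + 5837; 6812 = 1·5837 + 975; 5837 = 5·975 + 962; 975 = 1·962 + 13; 962 = 74·13 + 0 → gcd = 13; 507 = 13·39.
Back-substitution yields 26273·(398) + 387283·(-27) = 13, so one solution is s = 398·39 = 15522, t = -27·39 = -1053.
Solutions in s differ by 387283/13 = 29791; the one in [0, 29791) is 15522 mod 29791 = 15522.

15522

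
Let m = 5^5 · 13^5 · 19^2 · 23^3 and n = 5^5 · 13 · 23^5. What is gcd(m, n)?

494284375

min exponent per shared prime: 5^5 · 13 · 23^3 = 494284375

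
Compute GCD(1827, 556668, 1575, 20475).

1827 = 3² · 7 · 29; 556668 = 2² · 3² · 7 · 47²; 1575 = 3² · 5² · 7; 20475 = 3² · 5² · 7 · 13
gcd takes min exponent of each prime: 3² · 7 = 63

63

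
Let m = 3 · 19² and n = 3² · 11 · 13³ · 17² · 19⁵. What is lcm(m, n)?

155643539670333

max exponent per prime: 3² · 11 · 13³ · 17² · 19⁵ = 155643539670333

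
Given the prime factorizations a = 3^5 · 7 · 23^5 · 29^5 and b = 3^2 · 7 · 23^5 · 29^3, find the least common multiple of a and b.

max exponent per prime: 3^5 · 7 · 23^5 · 29^5 = 224560560280070007

224560560280070007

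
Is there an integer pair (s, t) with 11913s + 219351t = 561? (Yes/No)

By Bézout, 11913s + 219351t = 561 has integer solutions iff gcd(11913, 219351) | 561.
Euclid: 219351 = 18·11913 + 4917; 11913 = 2·4917 + 2079; 4917 = 2·2079 + 759; 2079 = 2·759 + 561; 759 = 1·561 + 198; 561 = 2·198 + 165; 198 = 1·165 + 33; 165 = 5·33 + 0. gcd = 33; 561 mod 33 = 0. Yes.

Yes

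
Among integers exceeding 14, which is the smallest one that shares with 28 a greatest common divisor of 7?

21

28 = 7·4. Any m with gcd(m, 28) = 7 is a multiple of 7, say 7s, with s coprime to 4.
Need s > 14/7, so s ≥ 3. First s ≥ 3 with gcd(s, 4) = 1 is s = 3. Thus m = 7·3 = 21.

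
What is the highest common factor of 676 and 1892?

4

Euclid: 1892 = 2·676 + 540; 676 = 1·540 + 136; 540 = 3·136 + 132; 136 = 1·132 + 4; 132 = 33·4 + 0. Last nonzero remainder: 4.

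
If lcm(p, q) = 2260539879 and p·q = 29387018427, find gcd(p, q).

gcd·lcm = product, so gcd = 29387018427/2260539879 = 13.

13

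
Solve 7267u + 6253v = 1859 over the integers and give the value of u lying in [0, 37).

gcd(7267, 6253) = 169 (Euclid: 7267 = 1·6253 + 1014; 6253 = 6·1014 + 169; 1014 = 6·169 + 0), and 169 | 1859.
Extended Euclid: 7267·(-6) + 6253·(7) = 169. Scale by 11: u₀ = -66.
General solution u = u₀ + 37t; reducing mod 37 gives u = 8 (and v = -9).

8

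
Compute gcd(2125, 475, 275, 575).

25

2125 = 5³ · 17; 475 = 5² · 19; 275 = 5² · 11; 575 = 5² · 23
gcd takes min exponent of each prime: 5² = 25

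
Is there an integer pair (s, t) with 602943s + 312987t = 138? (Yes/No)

Yes

By Bézout, 602943s + 312987t = 138 has integer solutions iff gcd(602943, 312987) | 138.
Euclid: 602943 = 1·312987 + 289956; 312987 = 1·289956 + 23031; 289956 = 12·23031 + 13584; 23031 = 1·13584 + 9447; 13584 = 1·9447 + 4137; 9447 = 2·4137 + 1173; 4137 = 3·1173 + 618; 1173 = 1·618 + 555; 618 = 1·555 + 63; 555 = 8·63 + 51; 63 = 1·51 + 12; 51 = 4·12 + 3; 12 = 4·3 + 0. gcd = 3; 138 mod 3 = 0. Yes.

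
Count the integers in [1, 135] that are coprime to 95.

95 = 5·19. Inclusion–exclusion on these primes:
135 − ⌊135/5⌋ − ⌊135/19⌋ + ⌊135/95⌋ = 102

102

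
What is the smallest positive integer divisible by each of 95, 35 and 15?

1995

95 = 5 · 19; 35 = 5 · 7; 15 = 3 · 5
lcm takes max exponent of each prime: 3 · 5 · 7 · 19 = 1995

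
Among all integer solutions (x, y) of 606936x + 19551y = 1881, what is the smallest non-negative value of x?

208

Euclid: 606936 = 31·19551 + 855; 19551 = 22·855 + 741; 855 = 1·741 + 114; 741 = 6·114 + 57; 114 = 2·57 + 0 → gcd = 57; 1881 = 57·33.
Back-substitution yields 606936·(-160) + 19551·(4967) = 57, so one solution is x = -160·33 = -5280, y = 4967·33 = 163911.
Solutions in x differ by 19551/57 = 343; the one in [0, 343) is -5280 mod 343 = 208.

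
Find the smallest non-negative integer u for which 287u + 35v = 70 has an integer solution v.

0

Euclid: 287 = 8·35 + 7; 35 = 5·7 + 0 → gcd = 7; 70 = 7·10.
Back-substitution yields 287·(1) + 35·(-8) = 7, so one solution is u = 1·10 = 10, v = -8·10 = -80.
Solutions in u differ by 35/7 = 5; the one in [0, 5) is 10 mod 5 = 0.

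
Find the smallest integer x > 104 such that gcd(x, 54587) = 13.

117

gcd(x, 54587) = 13 forces 13 | x; write x = 13s. Then gcd(13s, 13·4199) = 13·gcd(s, 4199), so need gcd(s, 4199) = 1.
13s > 104 gives s ≥ 9. The least s ≥ 9 coprime to 4199 is 9, so x = 13·9 = 117.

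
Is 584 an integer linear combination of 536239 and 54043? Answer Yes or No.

No

gcd(536239, 54043): 536239 = 9·54043 + 49852; 54043 = 1·49852 + 4191; 49852 = 11·4191 + 3751; 4191 = 1·3751 + 440; 3751 = 8·440 + 231; 440 = 1·231 + 209; 231 = 1·209 + 22; 209 = 9·22 + 11; 22 = 2·11 + 0 → 11
11 does not divide 584, so a solution does not exist.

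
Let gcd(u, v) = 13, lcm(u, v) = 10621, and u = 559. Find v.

247

u·v = gcd·lcm = 13·10621 = 138073, so v = 138073/559 = 247.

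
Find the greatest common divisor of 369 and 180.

9

369 = 3² · 41
180 = 2² · 3² · 5
Common: 3² = 9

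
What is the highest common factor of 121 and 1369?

Euclid: 1369 = 11·121 + 38; 121 = 3·38 + 7; 38 = 5·7 + 3; 7 = 2·3 + 1; 3 = 3·1 + 0. Last nonzero remainder: 1.

1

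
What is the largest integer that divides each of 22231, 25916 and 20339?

gcd(22231, 25916): 25916 = 1·22231 + 3685; 22231 = 6·3685 + 121; 3685 = 30·121 + 55; 121 = 2·55 + 11; 55 = 5·11 + 0 → 11
gcd(11, 20339): 20339 = 1849·11 + 0 → 11

11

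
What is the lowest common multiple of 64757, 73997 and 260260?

lcm(64757, 73997) = 64757·73997/gcd = 4791823729/77 = 62231477
lcm(62231477, 260260) = 62231477·260260/gcd = 16196364204020/77 = 210342392260

210342392260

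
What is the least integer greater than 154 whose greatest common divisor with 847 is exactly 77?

231

847 = 77·11. Any x with gcd(x, 847) = 77 is a multiple of 77, say 77s, with s coprime to 11.
Need s > 154/77, so s ≥ 3. First s ≥ 3 with gcd(s, 11) = 1 is s = 3. Thus x = 77·3 = 231.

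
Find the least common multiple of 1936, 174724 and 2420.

1936 = 2⁴ · 11²; 174724 = 2² · 11² · 19²; 2420 = 2² · 5 · 11²
lcm takes max exponent of each prime: 2⁴ · 5 · 11² · 19² = 3494480

3494480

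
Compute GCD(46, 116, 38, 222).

gcd(46, 116): 116 = 2·46 + 24; 46 = 1·24 + 22; 24 = 1·22 + 2; 22 = 11·2 + 0 → 2
gcd(2, 38): 38 = 19·2 + 0 → 2
gcd(2, 222): 222 = 111·2 + 0 → 2

2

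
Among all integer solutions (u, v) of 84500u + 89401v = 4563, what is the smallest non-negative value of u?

gcd(84500, 89401) = 169 (Euclid: 89401 = 1·84500 + 4901; 84500 = 17·4901 + 1183; 4901 = 4·1183 + 169; 1183 = 7·169 + 0), and 169 | 4563.
Extended Euclid: 84500·(-73) + 89401·(69) = 169. Scale by 27: u₀ = -1971.
General solution u = u₀ + 529t; reducing mod 529 gives u = 145 (and v = -137).

145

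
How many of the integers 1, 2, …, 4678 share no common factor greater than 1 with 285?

2364

Prime factors of 285: 3, 5, 19. Count integers ≤ 4678 divisible by none of them.
By inclusion–exclusion: 4678 − ⌊4678/3⌋ − ⌊4678/5⌋ − ⌊4678/19⌋ + ⌊4678/15⌋ + ⌊4678/57⌋ + ⌊4678/95⌋ − ⌊4678/285⌋ = 2364.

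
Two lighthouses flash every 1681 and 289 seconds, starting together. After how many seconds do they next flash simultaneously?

gcd first: 1681 = 5·289 + 236; 289 = 1·236 + 53; 236 = 4·53 + 24; 53 = 2·24 + 5; 24 = 4·5 + 4; 5 = 1·4 + 1; 4 = 4·1 + 0 → gcd = 1
lcm = 1681·289/gcd = 485809/1 = 485809

485809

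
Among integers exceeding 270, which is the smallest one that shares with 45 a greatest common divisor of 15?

285

gcd(k, 45) = 15 forces 15 | k; write k = 15s. Then gcd(15s, 15·3) = 15·gcd(s, 3), so need gcd(s, 3) = 1.
15s > 270 gives s ≥ 19. The least s ≥ 19 coprime to 3 is 19, so k = 15·19 = 285.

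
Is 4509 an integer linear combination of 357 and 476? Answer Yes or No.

No

gcd(357, 476): 476 = 1·357 + 119; 357 = 3·119 + 0 → 119
119 does not divide 4509, so a solution does not exist.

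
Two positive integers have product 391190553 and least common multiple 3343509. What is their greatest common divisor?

117

gcd·lcm = product, so gcd = 391190553/3343509 = 117.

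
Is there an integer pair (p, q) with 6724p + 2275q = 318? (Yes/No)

By Bézout, 6724p + 2275q = 318 has integer solutions iff gcd(6724, 2275) | 318.
Euclid: 6724 = 2·2275 + 2174; 2275 = 1·2174 + 101; 2174 = 21·101 + 53; 101 = 1·53 + 48; 53 = 1·48 + 5; 48 = 9·5 + 3; 5 = 1·3 + 2; 3 = 1·2 + 1; 2 = 2·1 + 0. gcd = 1; 318 mod 1 = 0. Yes.

Yes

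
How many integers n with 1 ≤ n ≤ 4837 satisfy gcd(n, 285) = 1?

2444

Prime factors of 285: 3, 5, 19. Count integers ≤ 4837 divisible by none of them.
By inclusion–exclusion: 4837 − ⌊4837/3⌋ − ⌊4837/5⌋ − ⌊4837/19⌋ + ⌊4837/15⌋ + ⌊4837/57⌋ + ⌊4837/95⌋ − ⌊4837/285⌋ = 2444.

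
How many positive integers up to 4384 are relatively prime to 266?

Prime factors of 266: 2, 7, 19. Count integers ≤ 4384 divisible by none of them.
By inclusion–exclusion: 4384 − ⌊4384/2⌋ − ⌊4384/7⌋ − ⌊4384/19⌋ + ⌊4384/14⌋ + ⌊4384/38⌋ + ⌊4384/133⌋ − ⌊4384/266⌋ = 1780.

1780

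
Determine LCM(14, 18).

126

gcd first: 18 = 1·14 + 4; 14 = 3·4 + 2; 4 = 2·2 + 0 → gcd = 2
lcm = 14·18/gcd = 252/2 = 126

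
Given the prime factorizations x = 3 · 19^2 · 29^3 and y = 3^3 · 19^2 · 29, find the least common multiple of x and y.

237719583

max exponent per prime: 3^3 · 19^2 · 29^3 = 237719583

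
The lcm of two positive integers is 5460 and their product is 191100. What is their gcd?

From gcd × lcm = uv: gcd = 191100 / 5460 = 35.

35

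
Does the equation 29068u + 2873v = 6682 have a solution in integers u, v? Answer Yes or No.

No

gcd(29068, 2873): 29068 = 10·2873 + 338; 2873 = 8·338 + 169; 338 = 2·169 + 0 → 169
169 does not divide 6682, so a solution does not exist.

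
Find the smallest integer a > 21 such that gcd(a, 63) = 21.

42

Multiples of 21 above 21: 21·2, 21·3, … . Need the cofactor coprime to 63/21 = 3.
Checking s = 2, 3, … the first with gcd(s, 3) = 1 is s = 2, giving 42.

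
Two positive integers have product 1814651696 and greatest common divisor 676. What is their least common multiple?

2684396

gcd·lcm = product, so lcm = 1814651696/676 = 2684396.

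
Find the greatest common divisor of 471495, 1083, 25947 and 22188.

471495 = 3 · 5 · 17 · 43²; 1083 = 3 · 19²; 25947 = 3³ · 31²; 22188 = 2² · 3 · 43²
gcd takes min exponent of each prime: 3 = 3

3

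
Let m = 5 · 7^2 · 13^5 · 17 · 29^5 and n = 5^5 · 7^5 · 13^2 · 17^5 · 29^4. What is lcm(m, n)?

567925775423642014064196875

max exponent per prime: 5^5 · 7^5 · 13^5 · 17^5 · 29^5 = 567925775423642014064196875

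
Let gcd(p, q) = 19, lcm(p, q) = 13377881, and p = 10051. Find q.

25289

Using pq = gcd(p,q)·lcm(p,q) = 19·13377881 = 254179739, we get q = 254179739/10051 = 25289.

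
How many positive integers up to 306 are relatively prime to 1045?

211

1045 = 5·11·19. Inclusion–exclusion on these primes:
306 − ⌊306/5⌋ − ⌊306/11⌋ − ⌊306/19⌋ + ⌊306/55⌋ + ⌊306/95⌋ + ⌊306/209⌋ − ⌊306/1045⌋ = 211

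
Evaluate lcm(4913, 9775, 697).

4913 = 17³; 9775 = 5² · 17 · 23; 697 = 17 · 41
lcm takes max exponent of each prime: 5² · 17³ · 23 · 41 = 115823975

115823975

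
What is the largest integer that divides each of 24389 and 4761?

1

24389 = 29³
4761 = 3² · 23²
Common: 1 = 1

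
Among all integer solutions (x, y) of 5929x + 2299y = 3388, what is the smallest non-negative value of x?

gcd(5929, 2299) = 121 (Euclid: 5929 = 2·2299 + 1331; 2299 = 1·1331 + 968; 1331 = 1·968 + 363; 968 = 2·363 + 242; 363 = 1·242 + 121; 242 = 2·121 + 0), and 121 | 3388.
Extended Euclid: 5929·(7) + 2299·(-18) = 121. Scale by 28: x₀ = 196.
General solution x = x₀ + 19t; reducing mod 19 gives x = 6 (and y = -14).

6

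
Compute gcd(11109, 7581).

21

Euclid: 11109 = 1·7581 + 3528; 7581 = 2·3528 + 525; 3528 = 6·525 + 378; 525 = 1·378 + 147; 378 = 2·147 + 84; 147 = 1·84 + 63; 84 = 1·63 + 21; 63 = 3·21 + 0. Last nonzero remainder: 21.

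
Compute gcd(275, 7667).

275 = 5² · 11
7667 = 11 · 17 · 41
Common: 11 = 11

11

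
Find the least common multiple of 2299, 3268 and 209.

395428

2299 = 11² · 19; 3268 = 2² · 19 · 43; 209 = 11 · 19
lcm takes max exponent of each prime: 2² · 11² · 19 · 43 = 395428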